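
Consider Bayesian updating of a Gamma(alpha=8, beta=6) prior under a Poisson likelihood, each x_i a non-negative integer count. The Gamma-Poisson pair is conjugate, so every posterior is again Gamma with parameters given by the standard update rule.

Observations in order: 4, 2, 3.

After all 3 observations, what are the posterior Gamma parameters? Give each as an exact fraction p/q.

obs 1: x=4 → posterior Gamma(12, 7)
obs 2: x=2 → posterior Gamma(14, 8)
obs 3: x=3 → posterior Gamma(17, 9)

alpha=17, beta=9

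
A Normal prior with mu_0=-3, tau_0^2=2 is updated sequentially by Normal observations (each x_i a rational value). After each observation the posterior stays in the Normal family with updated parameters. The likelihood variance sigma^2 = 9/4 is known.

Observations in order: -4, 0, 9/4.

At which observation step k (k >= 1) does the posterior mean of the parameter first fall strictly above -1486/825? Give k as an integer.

obs 1: x=-4 → posterior Normal(-59/17, 18/17)
obs 2: x=0 → posterior Normal(-59/25, 18/25)
obs 3: x=9/4 → posterior Normal(-41/33, 6/11)

k = 3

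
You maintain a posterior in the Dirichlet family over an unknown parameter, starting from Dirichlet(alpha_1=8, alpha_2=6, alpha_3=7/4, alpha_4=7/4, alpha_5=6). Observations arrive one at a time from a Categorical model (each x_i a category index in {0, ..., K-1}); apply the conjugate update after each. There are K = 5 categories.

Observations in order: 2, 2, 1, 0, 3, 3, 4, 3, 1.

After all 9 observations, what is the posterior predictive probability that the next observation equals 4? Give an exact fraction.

14/65

obs 1: x=2 → posterior Dirichlet(8, 6, 11/4, 7/4, 6)
obs 2: x=2 → posterior Dirichlet(8, 6, 15/4, 7/4, 6)
obs 3: x=1 → posterior Dirichlet(8, 7, 15/4, 7/4, 6)
obs 4: x=0 → posterior Dirichlet(9, 7, 15/4, 7/4, 6)
obs 5: x=3 → posterior Dirichlet(9, 7, 15/4, 11/4, 6)
obs 6: x=3 → posterior Dirichlet(9, 7, 15/4, 15/4, 6)
obs 7: x=4 → posterior Dirichlet(9, 7, 15/4, 15/4, 7)
obs 8: x=3 → posterior Dirichlet(9, 7, 15/4, 19/4, 7)
obs 9: x=1 → posterior Dirichlet(9, 8, 15/4, 19/4, 7)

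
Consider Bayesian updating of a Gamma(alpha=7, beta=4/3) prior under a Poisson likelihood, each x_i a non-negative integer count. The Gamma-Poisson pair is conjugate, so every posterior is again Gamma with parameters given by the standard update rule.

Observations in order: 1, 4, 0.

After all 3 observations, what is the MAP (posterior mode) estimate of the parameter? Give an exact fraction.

obs 1: x=1 → posterior Gamma(8, 7/3)
obs 2: x=4 → posterior Gamma(12, 10/3)
obs 3: x=0 → posterior Gamma(12, 13/3)

33/13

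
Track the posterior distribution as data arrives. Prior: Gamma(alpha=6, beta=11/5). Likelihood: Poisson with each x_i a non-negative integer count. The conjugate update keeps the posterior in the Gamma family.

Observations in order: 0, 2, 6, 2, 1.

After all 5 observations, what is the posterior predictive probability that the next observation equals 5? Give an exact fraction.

18219464429208672554605294387200000/302862043149743582494593171234930481

obs 1: x=0 → posterior Gamma(6, 16/5)
obs 2: x=2 → posterior Gamma(8, 21/5)
obs 3: x=6 → posterior Gamma(14, 26/5)
obs 4: x=2 → posterior Gamma(16, 31/5)
obs 5: x=1 → posterior Gamma(17, 36/5)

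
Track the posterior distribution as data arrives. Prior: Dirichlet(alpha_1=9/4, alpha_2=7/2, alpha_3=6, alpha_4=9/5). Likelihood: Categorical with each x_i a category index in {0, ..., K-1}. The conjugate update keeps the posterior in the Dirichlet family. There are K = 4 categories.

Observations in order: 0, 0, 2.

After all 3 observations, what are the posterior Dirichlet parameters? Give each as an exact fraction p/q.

alpha_1=17/4, alpha_2=7/2, alpha_3=7, alpha_4=9/5

obs 1: x=0 → posterior Dirichlet(13/4, 7/2, 6, 9/5)
obs 2: x=0 → posterior Dirichlet(17/4, 7/2, 6, 9/5)
obs 3: x=2 → posterior Dirichlet(17/4, 7/2, 7, 9/5)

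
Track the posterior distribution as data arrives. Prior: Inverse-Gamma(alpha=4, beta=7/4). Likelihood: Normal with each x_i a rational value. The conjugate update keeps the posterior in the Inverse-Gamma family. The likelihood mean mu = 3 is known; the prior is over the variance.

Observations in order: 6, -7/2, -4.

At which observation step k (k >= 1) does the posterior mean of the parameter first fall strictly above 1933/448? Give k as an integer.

k = 2

obs 1: x=6 → posterior Inverse-Gamma(9/2, 25/4)
obs 2: x=-7/2 → posterior Inverse-Gamma(5, 219/8)
obs 3: x=-4 → posterior Inverse-Gamma(11/2, 415/8)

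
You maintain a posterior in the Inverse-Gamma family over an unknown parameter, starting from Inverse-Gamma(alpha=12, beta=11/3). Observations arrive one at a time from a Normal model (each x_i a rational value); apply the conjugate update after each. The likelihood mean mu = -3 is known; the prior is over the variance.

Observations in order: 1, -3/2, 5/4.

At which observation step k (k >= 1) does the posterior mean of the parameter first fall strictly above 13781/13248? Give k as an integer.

k = 2

obs 1: x=1 → posterior Inverse-Gamma(25/2, 35/3)
obs 2: x=-3/2 → posterior Inverse-Gamma(13, 307/24)
obs 3: x=5/4 → posterior Inverse-Gamma(27/2, 2095/96)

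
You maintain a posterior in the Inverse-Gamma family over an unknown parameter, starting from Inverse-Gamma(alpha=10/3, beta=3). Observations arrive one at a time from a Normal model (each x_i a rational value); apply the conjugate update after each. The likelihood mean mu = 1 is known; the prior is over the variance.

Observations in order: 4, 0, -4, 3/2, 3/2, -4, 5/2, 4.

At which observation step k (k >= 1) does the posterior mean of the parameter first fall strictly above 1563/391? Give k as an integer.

obs 1: x=4 → posterior Inverse-Gamma(23/6, 15/2)
obs 2: x=0 → posterior Inverse-Gamma(13/3, 8)
obs 3: x=-4 → posterior Inverse-Gamma(29/6, 41/2)
obs 4: x=3/2 → posterior Inverse-Gamma(16/3, 165/8)
obs 5: x=3/2 → posterior Inverse-Gamma(35/6, 83/4)
obs 6: x=-4 → posterior Inverse-Gamma(19/3, 133/4)
obs 7: x=5/2 → posterior Inverse-Gamma(41/6, 275/8)
obs 8: x=4 → posterior Inverse-Gamma(22/3, 311/8)

k = 3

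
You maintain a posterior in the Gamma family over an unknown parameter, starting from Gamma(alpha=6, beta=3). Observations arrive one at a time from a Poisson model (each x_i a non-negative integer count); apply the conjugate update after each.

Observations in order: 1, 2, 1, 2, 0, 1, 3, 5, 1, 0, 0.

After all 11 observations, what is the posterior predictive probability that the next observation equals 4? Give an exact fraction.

8297882900058045479571685376/151507009764254093170166015625

obs 1: x=1 → posterior Gamma(7, 4)
obs 2: x=2 → posterior Gamma(9, 5)
obs 3: x=1 → posterior Gamma(10, 6)
obs 4: x=2 → posterior Gamma(12, 7)
obs 5: x=0 → posterior Gamma(12, 8)
obs 6: x=1 → posterior Gamma(13, 9)
obs 7: x=3 → posterior Gamma(16, 10)
obs 8: x=5 → posterior Gamma(21, 11)
obs 9: x=1 → posterior Gamma(22, 12)
obs 10: x=0 → posterior Gamma(22, 13)
obs 11: x=0 → posterior Gamma(22, 14)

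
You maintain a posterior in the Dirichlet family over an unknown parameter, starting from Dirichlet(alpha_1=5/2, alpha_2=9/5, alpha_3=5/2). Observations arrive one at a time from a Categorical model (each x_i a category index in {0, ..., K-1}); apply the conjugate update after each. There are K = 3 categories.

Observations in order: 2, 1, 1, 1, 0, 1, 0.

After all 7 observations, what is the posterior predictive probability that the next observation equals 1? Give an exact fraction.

29/69

obs 1: x=2 → posterior Dirichlet(5/2, 9/5, 7/2)
obs 2: x=1 → posterior Dirichlet(5/2, 14/5, 7/2)
obs 3: x=1 → posterior Dirichlet(5/2, 19/5, 7/2)
obs 4: x=1 → posterior Dirichlet(5/2, 24/5, 7/2)
obs 5: x=0 → posterior Dirichlet(7/2, 24/5, 7/2)
obs 6: x=1 → posterior Dirichlet(7/2, 29/5, 7/2)
obs 7: x=0 → posterior Dirichlet(9/2, 29/5, 7/2)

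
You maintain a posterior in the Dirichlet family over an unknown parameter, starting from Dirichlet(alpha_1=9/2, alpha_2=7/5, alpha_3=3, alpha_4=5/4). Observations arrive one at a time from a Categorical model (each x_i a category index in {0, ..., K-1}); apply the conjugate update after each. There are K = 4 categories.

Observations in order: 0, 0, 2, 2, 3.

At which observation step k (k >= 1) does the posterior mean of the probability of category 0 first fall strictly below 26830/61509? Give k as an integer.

obs 1: x=0 → posterior Dirichlet(11/2, 7/5, 3, 5/4)
obs 2: x=0 → posterior Dirichlet(13/2, 7/5, 3, 5/4)
obs 3: x=2 → posterior Dirichlet(13/2, 7/5, 4, 5/4)
obs 4: x=2 → posterior Dirichlet(13/2, 7/5, 5, 5/4)
obs 5: x=3 → posterior Dirichlet(13/2, 7/5, 5, 9/4)

k = 5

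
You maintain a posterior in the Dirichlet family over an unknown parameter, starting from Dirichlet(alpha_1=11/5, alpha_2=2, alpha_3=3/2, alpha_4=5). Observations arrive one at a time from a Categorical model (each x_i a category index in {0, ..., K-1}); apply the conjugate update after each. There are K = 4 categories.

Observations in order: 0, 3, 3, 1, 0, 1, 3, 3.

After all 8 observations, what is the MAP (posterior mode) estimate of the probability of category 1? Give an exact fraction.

obs 1: x=0 → posterior Dirichlet(16/5, 2, 3/2, 5)
obs 2: x=3 → posterior Dirichlet(16/5, 2, 3/2, 6)
obs 3: x=3 → posterior Dirichlet(16/5, 2, 3/2, 7)
obs 4: x=1 → posterior Dirichlet(16/5, 3, 3/2, 7)
obs 5: x=0 → posterior Dirichlet(21/5, 3, 3/2, 7)
obs 6: x=1 → posterior Dirichlet(21/5, 4, 3/2, 7)
obs 7: x=3 → posterior Dirichlet(21/5, 4, 3/2, 8)
obs 8: x=3 → posterior Dirichlet(21/5, 4, 3/2, 9)

10/49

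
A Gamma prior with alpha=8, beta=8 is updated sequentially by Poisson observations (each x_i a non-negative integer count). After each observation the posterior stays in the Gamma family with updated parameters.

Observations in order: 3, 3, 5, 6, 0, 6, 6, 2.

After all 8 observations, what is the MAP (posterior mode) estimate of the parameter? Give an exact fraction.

obs 1: x=3 → posterior Gamma(11, 9)
obs 2: x=3 → posterior Gamma(14, 10)
obs 3: x=5 → posterior Gamma(19, 11)
obs 4: x=6 → posterior Gamma(25, 12)
obs 5: x=0 → posterior Gamma(25, 13)
obs 6: x=6 → posterior Gamma(31, 14)
obs 7: x=6 → posterior Gamma(37, 15)
obs 8: x=2 → posterior Gamma(39, 16)

19/8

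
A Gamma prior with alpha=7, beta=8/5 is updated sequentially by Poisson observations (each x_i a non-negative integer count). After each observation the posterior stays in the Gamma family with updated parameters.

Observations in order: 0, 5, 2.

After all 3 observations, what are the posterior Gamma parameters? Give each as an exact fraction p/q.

obs 1: x=0 → posterior Gamma(7, 13/5)
obs 2: x=5 → posterior Gamma(12, 18/5)
obs 3: x=2 → posterior Gamma(14, 23/5)

alpha=14, beta=23/5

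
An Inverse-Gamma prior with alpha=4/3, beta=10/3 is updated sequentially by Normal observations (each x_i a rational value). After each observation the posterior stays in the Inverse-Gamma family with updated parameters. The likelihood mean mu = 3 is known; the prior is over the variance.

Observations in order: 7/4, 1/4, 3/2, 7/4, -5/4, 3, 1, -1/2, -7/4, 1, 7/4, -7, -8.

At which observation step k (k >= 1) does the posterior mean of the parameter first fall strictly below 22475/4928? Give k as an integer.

k = 4

obs 1: x=7/4 → posterior Inverse-Gamma(11/6, 395/96)
obs 2: x=1/4 → posterior Inverse-Gamma(7/3, 379/48)
obs 3: x=3/2 → posterior Inverse-Gamma(17/6, 433/48)
obs 4: x=7/4 → posterior Inverse-Gamma(10/3, 941/96)
obs 5: x=-5/4 → posterior Inverse-Gamma(23/6, 113/6)
obs 6: x=3 → posterior Inverse-Gamma(13/3, 113/6)
obs 7: x=1 → posterior Inverse-Gamma(29/6, 125/6)
obs 8: x=-1/2 → posterior Inverse-Gamma(16/3, 647/24)
obs 9: x=-7/4 → posterior Inverse-Gamma(35/6, 3671/96)
obs 10: x=1 → posterior Inverse-Gamma(19/3, 3863/96)
obs 11: x=7/4 → posterior Inverse-Gamma(41/6, 1969/48)
obs 12: x=-7 → posterior Inverse-Gamma(22/3, 4369/48)
obs 13: x=-8 → posterior Inverse-Gamma(47/6, 7273/48)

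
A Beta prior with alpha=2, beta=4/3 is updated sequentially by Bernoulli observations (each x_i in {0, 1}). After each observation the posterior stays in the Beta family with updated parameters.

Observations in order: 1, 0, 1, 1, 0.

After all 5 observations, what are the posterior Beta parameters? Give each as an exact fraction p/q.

obs 1: x=1 → posterior Beta(3, 4/3)
obs 2: x=0 → posterior Beta(3, 7/3)
obs 3: x=1 → posterior Beta(4, 7/3)
obs 4: x=1 → posterior Beta(5, 7/3)
obs 5: x=0 → posterior Beta(5, 10/3)

alpha=5, beta=10/3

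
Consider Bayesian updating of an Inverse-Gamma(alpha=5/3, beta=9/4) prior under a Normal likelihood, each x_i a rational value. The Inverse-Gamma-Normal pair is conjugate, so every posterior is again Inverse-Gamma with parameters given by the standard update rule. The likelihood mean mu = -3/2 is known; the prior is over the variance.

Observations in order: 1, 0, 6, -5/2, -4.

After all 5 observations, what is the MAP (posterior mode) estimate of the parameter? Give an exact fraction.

obs 1: x=1 → posterior Inverse-Gamma(13/6, 43/8)
obs 2: x=0 → posterior Inverse-Gamma(8/3, 13/2)
obs 3: x=6 → posterior Inverse-Gamma(19/6, 277/8)
obs 4: x=-5/2 → posterior Inverse-Gamma(11/3, 281/8)
obs 5: x=-4 → posterior Inverse-Gamma(25/6, 153/4)

459/62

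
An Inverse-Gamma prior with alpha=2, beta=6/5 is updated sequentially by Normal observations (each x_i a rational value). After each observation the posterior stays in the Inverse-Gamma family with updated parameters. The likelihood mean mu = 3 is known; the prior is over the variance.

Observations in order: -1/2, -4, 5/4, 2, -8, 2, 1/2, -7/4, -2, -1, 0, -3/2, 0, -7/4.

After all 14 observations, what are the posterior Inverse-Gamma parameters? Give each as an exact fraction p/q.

obs 1: x=-1/2 → posterior Inverse-Gamma(5/2, 293/40)
obs 2: x=-4 → posterior Inverse-Gamma(3, 1273/40)
obs 3: x=5/4 → posterior Inverse-Gamma(7/2, 5337/160)
obs 4: x=2 → posterior Inverse-Gamma(4, 5417/160)
obs 5: x=-8 → posterior Inverse-Gamma(9/2, 15097/160)
obs 6: x=2 → posterior Inverse-Gamma(5, 15177/160)
obs 7: x=1/2 → posterior Inverse-Gamma(11/2, 15677/160)
obs 8: x=-7/4 → posterior Inverse-Gamma(6, 8741/80)
obs 9: x=-2 → posterior Inverse-Gamma(13/2, 9741/80)
obs 10: x=-1 → posterior Inverse-Gamma(7, 10381/80)
obs 11: x=0 → posterior Inverse-Gamma(15/2, 10741/80)
obs 12: x=-3/2 → posterior Inverse-Gamma(8, 11551/80)
obs 13: x=0 → posterior Inverse-Gamma(17/2, 11911/80)
obs 14: x=-7/4 → posterior Inverse-Gamma(9, 25627/160)

alpha=9, beta=25627/160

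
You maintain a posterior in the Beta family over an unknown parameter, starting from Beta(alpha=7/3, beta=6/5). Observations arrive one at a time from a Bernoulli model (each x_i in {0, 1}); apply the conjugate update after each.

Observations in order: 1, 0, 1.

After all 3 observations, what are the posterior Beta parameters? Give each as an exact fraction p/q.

obs 1: x=1 → posterior Beta(10/3, 6/5)
obs 2: x=0 → posterior Beta(10/3, 11/5)
obs 3: x=1 → posterior Beta(13/3, 11/5)

alpha=13/3, beta=11/5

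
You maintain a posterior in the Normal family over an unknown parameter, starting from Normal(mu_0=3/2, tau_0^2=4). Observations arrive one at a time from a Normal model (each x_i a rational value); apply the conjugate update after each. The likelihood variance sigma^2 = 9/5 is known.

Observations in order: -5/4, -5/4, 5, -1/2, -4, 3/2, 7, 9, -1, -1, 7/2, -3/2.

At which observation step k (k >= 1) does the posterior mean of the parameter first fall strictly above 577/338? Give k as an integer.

obs 1: x=-5/4 → posterior Normal(-23/58, 36/29)
obs 2: x=-5/4 → posterior Normal(-73/98, 36/49)
obs 3: x=5 → posterior Normal(127/138, 12/23)
obs 4: x=-1/2 → posterior Normal(107/178, 36/89)
obs 5: x=-4 → posterior Normal(-53/218, 36/109)
obs 6: x=3/2 → posterior Normal(7/258, 12/43)
obs 7: x=7 → posterior Normal(287/298, 36/149)
obs 8: x=9 → posterior Normal(647/338, 36/169)
obs 9: x=-1 → posterior Normal(607/378, 4/21)
obs 10: x=-1 → posterior Normal(567/418, 36/209)
obs 11: x=7/2 → posterior Normal(707/458, 36/229)
obs 12: x=-3/2 → posterior Normal(647/498, 12/83)

k = 8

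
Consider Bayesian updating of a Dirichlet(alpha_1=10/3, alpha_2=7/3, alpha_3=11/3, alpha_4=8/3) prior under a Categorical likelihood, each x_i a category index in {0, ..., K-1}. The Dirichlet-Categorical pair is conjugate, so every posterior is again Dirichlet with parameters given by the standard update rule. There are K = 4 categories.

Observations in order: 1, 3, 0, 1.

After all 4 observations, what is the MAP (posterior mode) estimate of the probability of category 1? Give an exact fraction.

5/18

obs 1: x=1 → posterior Dirichlet(10/3, 10/3, 11/3, 8/3)
obs 2: x=3 → posterior Dirichlet(10/3, 10/3, 11/3, 11/3)
obs 3: x=0 → posterior Dirichlet(13/3, 10/3, 11/3, 11/3)
obs 4: x=1 → posterior Dirichlet(13/3, 13/3, 11/3, 11/3)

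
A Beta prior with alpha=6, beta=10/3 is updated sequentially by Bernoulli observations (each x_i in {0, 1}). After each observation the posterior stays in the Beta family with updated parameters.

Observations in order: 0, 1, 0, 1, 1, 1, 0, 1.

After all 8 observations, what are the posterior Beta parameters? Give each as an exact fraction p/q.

obs 1: x=0 → posterior Beta(6, 13/3)
obs 2: x=1 → posterior Beta(7, 13/3)
obs 3: x=0 → posterior Beta(7, 16/3)
obs 4: x=1 → posterior Beta(8, 16/3)
obs 5: x=1 → posterior Beta(9, 16/3)
obs 6: x=1 → posterior Beta(10, 16/3)
obs 7: x=0 → posterior Beta(10, 19/3)
obs 8: x=1 → posterior Beta(11, 19/3)

alpha=11, beta=19/3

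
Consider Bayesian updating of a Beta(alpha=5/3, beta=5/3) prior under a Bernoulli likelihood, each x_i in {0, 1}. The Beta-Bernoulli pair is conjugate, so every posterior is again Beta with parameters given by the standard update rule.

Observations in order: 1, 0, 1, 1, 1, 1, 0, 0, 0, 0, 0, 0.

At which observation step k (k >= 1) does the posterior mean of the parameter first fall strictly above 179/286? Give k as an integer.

k = 4

obs 1: x=1 → posterior Beta(8/3, 5/3)
obs 2: x=0 → posterior Beta(8/3, 8/3)
obs 3: x=1 → posterior Beta(11/3, 8/3)
obs 4: x=1 → posterior Beta(14/3, 8/3)
obs 5: x=1 → posterior Beta(17/3, 8/3)
obs 6: x=1 → posterior Beta(20/3, 8/3)
obs 7: x=0 → posterior Beta(20/3, 11/3)
obs 8: x=0 → posterior Beta(20/3, 14/3)
obs 9: x=0 → posterior Beta(20/3, 17/3)
obs 10: x=0 → posterior Beta(20/3, 20/3)
obs 11: x=0 → posterior Beta(20/3, 23/3)
obs 12: x=0 → posterior Beta(20/3, 26/3)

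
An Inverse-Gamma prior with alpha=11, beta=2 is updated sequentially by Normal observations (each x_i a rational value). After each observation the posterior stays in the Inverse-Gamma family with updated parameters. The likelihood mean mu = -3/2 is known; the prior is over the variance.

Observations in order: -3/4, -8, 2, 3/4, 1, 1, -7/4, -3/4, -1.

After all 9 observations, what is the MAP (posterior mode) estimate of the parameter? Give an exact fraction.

obs 1: x=-3/4 → posterior Inverse-Gamma(23/2, 73/32)
obs 2: x=-8 → posterior Inverse-Gamma(12, 749/32)
obs 3: x=2 → posterior Inverse-Gamma(25/2, 945/32)
obs 4: x=3/4 → posterior Inverse-Gamma(13, 513/16)
obs 5: x=1 → posterior Inverse-Gamma(27/2, 563/16)
obs 6: x=1 → posterior Inverse-Gamma(14, 613/16)
obs 7: x=-7/4 → posterior Inverse-Gamma(29/2, 1227/32)
obs 8: x=-3/4 → posterior Inverse-Gamma(15, 309/8)
obs 9: x=-1 → posterior Inverse-Gamma(31/2, 155/4)

155/66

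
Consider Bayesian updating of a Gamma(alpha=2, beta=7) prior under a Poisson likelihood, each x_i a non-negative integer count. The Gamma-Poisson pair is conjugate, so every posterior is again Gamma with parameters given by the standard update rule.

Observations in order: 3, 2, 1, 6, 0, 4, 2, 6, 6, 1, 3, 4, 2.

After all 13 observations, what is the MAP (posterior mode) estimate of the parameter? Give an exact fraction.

obs 1: x=3 → posterior Gamma(5, 8)
obs 2: x=2 → posterior Gamma(7, 9)
obs 3: x=1 → posterior Gamma(8, 10)
obs 4: x=6 → posterior Gamma(14, 11)
obs 5: x=0 → posterior Gamma(14, 12)
obs 6: x=4 → posterior Gamma(18, 13)
obs 7: x=2 → posterior Gamma(20, 14)
obs 8: x=6 → posterior Gamma(26, 15)
obs 9: x=6 → posterior Gamma(32, 16)
obs 10: x=1 → posterior Gamma(33, 17)
obs 11: x=3 → posterior Gamma(36, 18)
obs 12: x=4 → posterior Gamma(40, 19)
obs 13: x=2 → posterior Gamma(42, 20)

41/20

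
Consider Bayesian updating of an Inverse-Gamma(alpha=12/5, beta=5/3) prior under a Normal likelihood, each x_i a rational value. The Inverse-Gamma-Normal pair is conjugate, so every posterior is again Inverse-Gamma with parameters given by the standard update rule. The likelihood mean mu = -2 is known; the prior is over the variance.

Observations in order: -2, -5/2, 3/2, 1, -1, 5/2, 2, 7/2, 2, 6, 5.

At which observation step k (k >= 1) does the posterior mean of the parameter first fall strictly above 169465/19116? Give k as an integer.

obs 1: x=-2 → posterior Inverse-Gamma(29/10, 5/3)
obs 2: x=-5/2 → posterior Inverse-Gamma(17/5, 43/24)
obs 3: x=3/2 → posterior Inverse-Gamma(39/10, 95/12)
obs 4: x=1 → posterior Inverse-Gamma(22/5, 149/12)
obs 5: x=-1 → posterior Inverse-Gamma(49/10, 155/12)
obs 6: x=5/2 → posterior Inverse-Gamma(27/5, 553/24)
obs 7: x=2 → posterior Inverse-Gamma(59/10, 745/24)
obs 8: x=7/2 → posterior Inverse-Gamma(32/5, 277/6)
obs 9: x=2 → posterior Inverse-Gamma(69/10, 325/6)
obs 10: x=6 → posterior Inverse-Gamma(37/5, 517/6)
obs 11: x=5 → posterior Inverse-Gamma(79/10, 332/3)

k = 9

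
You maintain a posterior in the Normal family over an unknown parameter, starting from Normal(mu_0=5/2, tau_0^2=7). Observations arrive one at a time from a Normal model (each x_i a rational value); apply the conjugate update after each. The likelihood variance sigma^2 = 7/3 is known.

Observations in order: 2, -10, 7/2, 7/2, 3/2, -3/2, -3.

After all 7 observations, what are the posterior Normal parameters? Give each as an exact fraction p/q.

obs 1: x=2 → posterior Normal(17/8, 7/4)
obs 2: x=-10 → posterior Normal(-43/14, 1)
obs 3: x=7/2 → posterior Normal(-11/10, 7/10)
obs 4: x=7/2 → posterior Normal(-1/26, 7/13)
obs 5: x=3/2 → posterior Normal(1/4, 7/16)
obs 6: x=-3/2 → posterior Normal(-1/38, 7/19)
obs 7: x=-3 → posterior Normal(-19/44, 7/22)

mu_0=-19/44, tau_0^2=7/22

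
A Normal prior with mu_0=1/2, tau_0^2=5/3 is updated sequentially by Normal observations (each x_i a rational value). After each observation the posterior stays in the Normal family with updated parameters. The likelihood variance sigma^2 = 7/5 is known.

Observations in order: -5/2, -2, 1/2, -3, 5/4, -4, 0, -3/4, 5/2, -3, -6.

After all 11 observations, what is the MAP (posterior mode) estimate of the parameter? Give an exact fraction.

obs 1: x=-5/2 → posterior Normal(-26/23, 35/46)
obs 2: x=-2 → posterior Normal(-102/71, 35/71)
obs 3: x=1/2 → posterior Normal(-179/192, 35/96)
obs 4: x=-3 → posterior Normal(-329/242, 35/121)
obs 5: x=5/4 → posterior Normal(-533/584, 35/146)
obs 6: x=-4 → posterior Normal(-311/228, 35/171)
obs 7: x=0 → posterior Normal(-933/784, 5/28)
obs 8: x=-3/4 → posterior Normal(-252/221, 35/221)
obs 9: x=5/2 → posterior Normal(-379/492, 35/246)
obs 10: x=-3 → posterior Normal(-529/542, 35/271)
obs 11: x=-6 → posterior Normal(-829/592, 35/296)

-829/592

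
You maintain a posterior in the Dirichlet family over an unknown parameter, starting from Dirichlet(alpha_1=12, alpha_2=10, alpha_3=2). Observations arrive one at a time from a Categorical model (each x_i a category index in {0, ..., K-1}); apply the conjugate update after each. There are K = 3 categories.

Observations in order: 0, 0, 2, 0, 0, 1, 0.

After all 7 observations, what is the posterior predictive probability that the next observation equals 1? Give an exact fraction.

obs 1: x=0 → posterior Dirichlet(13, 10, 2)
obs 2: x=0 → posterior Dirichlet(14, 10, 2)
obs 3: x=2 → posterior Dirichlet(14, 10, 3)
obs 4: x=0 → posterior Dirichlet(15, 10, 3)
obs 5: x=0 → posterior Dirichlet(16, 10, 3)
obs 6: x=1 → posterior Dirichlet(16, 11, 3)
obs 7: x=0 → posterior Dirichlet(17, 11, 3)

11/31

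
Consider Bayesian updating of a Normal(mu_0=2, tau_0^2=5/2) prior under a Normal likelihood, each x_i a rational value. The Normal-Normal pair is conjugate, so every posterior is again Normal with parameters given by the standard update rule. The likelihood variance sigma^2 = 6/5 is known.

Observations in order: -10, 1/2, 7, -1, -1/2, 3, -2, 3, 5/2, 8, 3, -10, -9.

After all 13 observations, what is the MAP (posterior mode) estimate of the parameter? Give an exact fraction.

-227/674

obs 1: x=-10 → posterior Normal(-226/37, 30/37)
obs 2: x=1/2 → posterior Normal(-427/124, 15/31)
obs 3: x=7 → posterior Normal(-77/174, 10/29)
obs 4: x=-1 → posterior Normal(-127/224, 15/56)
obs 5: x=-1/2 → posterior Normal(-76/137, 30/137)
obs 6: x=3 → posterior Normal(-1/162, 5/27)
obs 7: x=-2 → posterior Normal(-3/11, 30/187)
obs 8: x=3 → posterior Normal(6/53, 15/106)
obs 9: x=5/2 → posterior Normal(173/474, 10/79)
obs 10: x=8 → posterior Normal(573/524, 15/131)
obs 11: x=3 → posterior Normal(723/574, 30/287)
obs 12: x=-10 → posterior Normal(223/624, 5/52)
obs 13: x=-9 → posterior Normal(-227/674, 30/337)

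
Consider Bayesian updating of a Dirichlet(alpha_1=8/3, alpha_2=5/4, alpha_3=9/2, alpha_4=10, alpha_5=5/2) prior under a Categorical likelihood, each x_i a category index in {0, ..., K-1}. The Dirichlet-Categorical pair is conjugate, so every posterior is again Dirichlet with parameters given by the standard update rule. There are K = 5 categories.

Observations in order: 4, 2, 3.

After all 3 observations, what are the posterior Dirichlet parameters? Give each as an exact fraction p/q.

alpha_1=8/3, alpha_2=5/4, alpha_3=11/2, alpha_4=11, alpha_5=7/2

obs 1: x=4 → posterior Dirichlet(8/3, 5/4, 9/2, 10, 7/2)
obs 2: x=2 → posterior Dirichlet(8/3, 5/4, 11/2, 10, 7/2)
obs 3: x=3 → posterior Dirichlet(8/3, 5/4, 11/2, 11, 7/2)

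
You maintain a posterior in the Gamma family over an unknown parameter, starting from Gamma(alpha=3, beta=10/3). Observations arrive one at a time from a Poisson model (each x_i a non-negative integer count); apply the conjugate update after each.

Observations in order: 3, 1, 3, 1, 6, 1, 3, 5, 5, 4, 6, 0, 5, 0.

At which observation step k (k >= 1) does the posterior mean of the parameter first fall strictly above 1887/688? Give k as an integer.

obs 1: x=3 → posterior Gamma(6, 13/3)
obs 2: x=1 → posterior Gamma(7, 16/3)
obs 3: x=3 → posterior Gamma(10, 19/3)
obs 4: x=1 → posterior Gamma(11, 22/3)
obs 5: x=6 → posterior Gamma(17, 25/3)
obs 6: x=1 → posterior Gamma(18, 28/3)
obs 7: x=3 → posterior Gamma(21, 31/3)
obs 8: x=5 → posterior Gamma(26, 34/3)
obs 9: x=5 → posterior Gamma(31, 37/3)
obs 10: x=4 → posterior Gamma(35, 40/3)
obs 11: x=6 → posterior Gamma(41, 43/3)
obs 12: x=0 → posterior Gamma(41, 46/3)
obs 13: x=5 → posterior Gamma(46, 49/3)
obs 14: x=0 → posterior Gamma(46, 52/3)

k = 11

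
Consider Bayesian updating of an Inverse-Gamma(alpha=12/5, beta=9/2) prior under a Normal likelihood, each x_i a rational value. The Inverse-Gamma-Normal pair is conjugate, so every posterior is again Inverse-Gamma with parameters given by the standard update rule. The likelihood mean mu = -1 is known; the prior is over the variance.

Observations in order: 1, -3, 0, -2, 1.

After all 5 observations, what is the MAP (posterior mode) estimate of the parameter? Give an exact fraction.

obs 1: x=1 → posterior Inverse-Gamma(29/10, 13/2)
obs 2: x=-3 → posterior Inverse-Gamma(17/5, 17/2)
obs 3: x=0 → posterior Inverse-Gamma(39/10, 9)
obs 4: x=-2 → posterior Inverse-Gamma(22/5, 19/2)
obs 5: x=1 → posterior Inverse-Gamma(49/10, 23/2)

115/59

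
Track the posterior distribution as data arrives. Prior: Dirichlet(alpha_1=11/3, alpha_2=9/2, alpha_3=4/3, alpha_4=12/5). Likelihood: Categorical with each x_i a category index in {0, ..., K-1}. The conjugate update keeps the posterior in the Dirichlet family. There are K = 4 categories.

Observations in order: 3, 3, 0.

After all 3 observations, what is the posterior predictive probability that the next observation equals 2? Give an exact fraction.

obs 1: x=3 → posterior Dirichlet(11/3, 9/2, 4/3, 17/5)
obs 2: x=3 → posterior Dirichlet(11/3, 9/2, 4/3, 22/5)
obs 3: x=0 → posterior Dirichlet(14/3, 9/2, 4/3, 22/5)

40/447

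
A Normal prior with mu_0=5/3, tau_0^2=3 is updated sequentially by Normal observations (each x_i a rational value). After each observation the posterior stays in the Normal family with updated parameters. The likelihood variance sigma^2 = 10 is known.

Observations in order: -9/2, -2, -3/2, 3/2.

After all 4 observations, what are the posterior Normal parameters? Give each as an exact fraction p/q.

obs 1: x=-9/2 → posterior Normal(19/78, 30/13)
obs 2: x=-2 → posterior Normal(-17/96, 15/8)
obs 3: x=-3/2 → posterior Normal(-22/57, 30/19)
obs 4: x=3/2 → posterior Normal(-17/132, 15/11)

mu_0=-17/132, tau_0^2=15/11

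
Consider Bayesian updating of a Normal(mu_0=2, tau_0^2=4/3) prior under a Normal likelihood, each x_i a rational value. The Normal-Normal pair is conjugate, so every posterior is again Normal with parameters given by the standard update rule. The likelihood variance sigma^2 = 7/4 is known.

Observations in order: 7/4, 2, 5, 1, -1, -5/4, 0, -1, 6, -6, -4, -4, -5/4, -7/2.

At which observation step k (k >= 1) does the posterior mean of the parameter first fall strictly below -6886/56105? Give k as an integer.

obs 1: x=7/4 → posterior Normal(70/37, 28/37)
obs 2: x=2 → posterior Normal(102/53, 28/53)
obs 3: x=5 → posterior Normal(182/69, 28/69)
obs 4: x=1 → posterior Normal(198/85, 28/85)
obs 5: x=-1 → posterior Normal(182/101, 28/101)
obs 6: x=-5/4 → posterior Normal(18/13, 28/117)
obs 7: x=0 → posterior Normal(162/133, 4/19)
obs 8: x=-1 → posterior Normal(146/149, 28/149)
obs 9: x=6 → posterior Normal(22/15, 28/165)
obs 10: x=-6 → posterior Normal(146/181, 28/181)
obs 11: x=-4 → posterior Normal(82/197, 28/197)
obs 12: x=-4 → posterior Normal(6/71, 28/213)
obs 13: x=-5/4 → posterior Normal(-2/229, 28/229)
obs 14: x=-7/2 → posterior Normal(-58/245, 4/35)

k = 14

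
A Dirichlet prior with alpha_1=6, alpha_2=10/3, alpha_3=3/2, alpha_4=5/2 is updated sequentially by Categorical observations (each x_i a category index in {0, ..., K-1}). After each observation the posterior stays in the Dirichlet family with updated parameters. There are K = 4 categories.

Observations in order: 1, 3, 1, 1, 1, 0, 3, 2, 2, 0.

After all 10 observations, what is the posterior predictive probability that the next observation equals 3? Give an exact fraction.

27/140

obs 1: x=1 → posterior Dirichlet(6, 13/3, 3/2, 5/2)
obs 2: x=3 → posterior Dirichlet(6, 13/3, 3/2, 7/2)
obs 3: x=1 → posterior Dirichlet(6, 16/3, 3/2, 7/2)
obs 4: x=1 → posterior Dirichlet(6, 19/3, 3/2, 7/2)
obs 5: x=1 → posterior Dirichlet(6, 22/3, 3/2, 7/2)
obs 6: x=0 → posterior Dirichlet(7, 22/3, 3/2, 7/2)
obs 7: x=3 → posterior Dirichlet(7, 22/3, 3/2, 9/2)
obs 8: x=2 → posterior Dirichlet(7, 22/3, 5/2, 9/2)
obs 9: x=2 → posterior Dirichlet(7, 22/3, 7/2, 9/2)
obs 10: x=0 → posterior Dirichlet(8, 22/3, 7/2, 9/2)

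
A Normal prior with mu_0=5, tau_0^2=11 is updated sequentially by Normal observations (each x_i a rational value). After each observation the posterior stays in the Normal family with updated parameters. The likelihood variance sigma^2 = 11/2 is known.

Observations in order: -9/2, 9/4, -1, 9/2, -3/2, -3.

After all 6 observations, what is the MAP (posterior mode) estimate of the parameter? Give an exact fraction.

obs 1: x=-9/2 → posterior Normal(-4/3, 11/3)
obs 2: x=9/4 → posterior Normal(1/10, 11/5)
obs 3: x=-1 → posterior Normal(-3/14, 11/7)
obs 4: x=9/2 → posterior Normal(5/6, 11/9)
obs 5: x=-3/2 → posterior Normal(9/22, 1)
obs 6: x=-3 → posterior Normal(-3/26, 11/13)

-3/26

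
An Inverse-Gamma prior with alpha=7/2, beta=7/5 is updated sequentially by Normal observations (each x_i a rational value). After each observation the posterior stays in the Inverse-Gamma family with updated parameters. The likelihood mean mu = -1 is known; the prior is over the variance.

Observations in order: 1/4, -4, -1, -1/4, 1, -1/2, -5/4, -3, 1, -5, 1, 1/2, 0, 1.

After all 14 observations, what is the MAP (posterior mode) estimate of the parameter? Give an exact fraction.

4279/1840

obs 1: x=1/4 → posterior Inverse-Gamma(4, 349/160)
obs 2: x=-4 → posterior Inverse-Gamma(9/2, 1069/160)
obs 3: x=-1 → posterior Inverse-Gamma(5, 1069/160)
obs 4: x=-1/4 → posterior Inverse-Gamma(11/2, 557/80)
obs 5: x=1 → posterior Inverse-Gamma(6, 717/80)
obs 6: x=-1/2 → posterior Inverse-Gamma(13/2, 727/80)
obs 7: x=-5/4 → posterior Inverse-Gamma(7, 1459/160)
obs 8: x=-3 → posterior Inverse-Gamma(15/2, 1779/160)
obs 9: x=1 → posterior Inverse-Gamma(8, 2099/160)
obs 10: x=-5 → posterior Inverse-Gamma(17/2, 3379/160)
obs 11: x=1 → posterior Inverse-Gamma(9, 3699/160)
obs 12: x=1/2 → posterior Inverse-Gamma(19/2, 3879/160)
obs 13: x=0 → posterior Inverse-Gamma(10, 3959/160)
obs 14: x=1 → posterior Inverse-Gamma(21/2, 4279/160)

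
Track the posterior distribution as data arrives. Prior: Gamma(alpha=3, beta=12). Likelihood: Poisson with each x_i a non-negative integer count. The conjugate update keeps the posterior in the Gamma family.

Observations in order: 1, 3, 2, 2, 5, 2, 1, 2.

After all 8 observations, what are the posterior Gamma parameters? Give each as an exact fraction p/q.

obs 1: x=1 → posterior Gamma(4, 13)
obs 2: x=3 → posterior Gamma(7, 14)
obs 3: x=2 → posterior Gamma(9, 15)
obs 4: x=2 → posterior Gamma(11, 16)
obs 5: x=5 → posterior Gamma(16, 17)
obs 6: x=2 → posterior Gamma(18, 18)
obs 7: x=1 → posterior Gamma(19, 19)
obs 8: x=2 → posterior Gamma(21, 20)

alpha=21, beta=20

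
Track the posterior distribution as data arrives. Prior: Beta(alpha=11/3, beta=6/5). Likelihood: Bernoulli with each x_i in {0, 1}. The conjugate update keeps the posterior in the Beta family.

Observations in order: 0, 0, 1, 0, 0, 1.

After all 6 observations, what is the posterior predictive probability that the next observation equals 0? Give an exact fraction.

78/163

obs 1: x=0 → posterior Beta(11/3, 11/5)
obs 2: x=0 → posterior Beta(11/3, 16/5)
obs 3: x=1 → posterior Beta(14/3, 16/5)
obs 4: x=0 → posterior Beta(14/3, 21/5)
obs 5: x=0 → posterior Beta(14/3, 26/5)
obs 6: x=1 → posterior Beta(17/3, 26/5)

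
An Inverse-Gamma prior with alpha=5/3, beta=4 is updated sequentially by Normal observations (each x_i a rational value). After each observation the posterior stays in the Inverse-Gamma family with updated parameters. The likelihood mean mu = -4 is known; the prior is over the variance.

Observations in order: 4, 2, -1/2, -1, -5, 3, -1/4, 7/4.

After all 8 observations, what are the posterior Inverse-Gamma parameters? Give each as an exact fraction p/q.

alpha=17/3, beta=1811/16

obs 1: x=4 → posterior Inverse-Gamma(13/6, 36)
obs 2: x=2 → posterior Inverse-Gamma(8/3, 54)
obs 3: x=-1/2 → posterior Inverse-Gamma(19/6, 481/8)
obs 4: x=-1 → posterior Inverse-Gamma(11/3, 517/8)
obs 5: x=-5 → posterior Inverse-Gamma(25/6, 521/8)
obs 6: x=3 → posterior Inverse-Gamma(14/3, 717/8)
obs 7: x=-1/4 → posterior Inverse-Gamma(31/6, 3093/32)
obs 8: x=7/4 → posterior Inverse-Gamma(17/3, 1811/16)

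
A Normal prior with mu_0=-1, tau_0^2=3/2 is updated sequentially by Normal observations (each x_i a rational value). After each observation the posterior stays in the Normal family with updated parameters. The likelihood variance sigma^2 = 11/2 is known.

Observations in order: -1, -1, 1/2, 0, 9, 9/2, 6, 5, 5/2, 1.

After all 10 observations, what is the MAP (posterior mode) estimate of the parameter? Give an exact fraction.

obs 1: x=-1 → posterior Normal(-1, 33/28)
obs 2: x=-1 → posterior Normal(-1, 33/34)
obs 3: x=1/2 → posterior Normal(-31/40, 33/40)
obs 4: x=0 → posterior Normal(-31/46, 33/46)
obs 5: x=9 → posterior Normal(23/52, 33/52)
obs 6: x=9/2 → posterior Normal(25/29, 33/58)
obs 7: x=6 → posterior Normal(43/32, 33/64)
obs 8: x=5 → posterior Normal(58/35, 33/70)
obs 9: x=5/2 → posterior Normal(131/76, 33/76)
obs 10: x=1 → posterior Normal(137/82, 33/82)

137/82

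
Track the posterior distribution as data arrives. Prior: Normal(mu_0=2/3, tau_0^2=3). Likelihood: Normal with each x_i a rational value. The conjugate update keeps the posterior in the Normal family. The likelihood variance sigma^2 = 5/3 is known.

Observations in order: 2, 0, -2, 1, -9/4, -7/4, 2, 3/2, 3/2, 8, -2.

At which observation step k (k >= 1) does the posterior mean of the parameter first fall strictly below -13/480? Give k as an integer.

k = 5

obs 1: x=2 → posterior Normal(32/21, 15/14)
obs 2: x=0 → posterior Normal(64/69, 15/23)
obs 3: x=-2 → posterior Normal(5/48, 15/32)
obs 4: x=1 → posterior Normal(37/123, 15/41)
obs 5: x=-9/4 → posterior Normal(-19/120, 3/10)
obs 6: x=-7/4 → posterior Normal(-71/177, 15/59)
obs 7: x=2 → posterior Normal(-1/12, 15/68)
obs 8: x=3/2 → posterior Normal(47/462, 15/77)
obs 9: x=3/2 → posterior Normal(32/129, 15/86)
obs 10: x=8 → posterior Normal(56/57, 3/19)
obs 11: x=-2 → posterior Normal(113/156, 15/104)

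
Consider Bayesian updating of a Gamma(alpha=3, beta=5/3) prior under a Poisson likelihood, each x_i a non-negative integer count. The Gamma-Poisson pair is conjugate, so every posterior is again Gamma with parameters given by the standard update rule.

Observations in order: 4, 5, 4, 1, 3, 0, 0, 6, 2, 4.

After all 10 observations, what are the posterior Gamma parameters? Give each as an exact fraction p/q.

alpha=32, beta=35/3

obs 1: x=4 → posterior Gamma(7, 8/3)
obs 2: x=5 → posterior Gamma(12, 11/3)
obs 3: x=4 → posterior Gamma(16, 14/3)
obs 4: x=1 → posterior Gamma(17, 17/3)
obs 5: x=3 → posterior Gamma(20, 20/3)
obs 6: x=0 → posterior Gamma(20, 23/3)
obs 7: x=0 → posterior Gamma(20, 26/3)
obs 8: x=6 → posterior Gamma(26, 29/3)
obs 9: x=2 → posterior Gamma(28, 32/3)
obs 10: x=4 → posterior Gamma(32, 35/3)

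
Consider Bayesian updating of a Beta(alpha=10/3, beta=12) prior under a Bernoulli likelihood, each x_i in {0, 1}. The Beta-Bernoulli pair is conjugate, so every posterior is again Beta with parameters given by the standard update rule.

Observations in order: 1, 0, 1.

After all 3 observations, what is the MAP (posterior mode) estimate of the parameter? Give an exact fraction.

13/49

obs 1: x=1 → posterior Beta(13/3, 12)
obs 2: x=0 → posterior Beta(13/3, 13)
obs 3: x=1 → posterior Beta(16/3, 13)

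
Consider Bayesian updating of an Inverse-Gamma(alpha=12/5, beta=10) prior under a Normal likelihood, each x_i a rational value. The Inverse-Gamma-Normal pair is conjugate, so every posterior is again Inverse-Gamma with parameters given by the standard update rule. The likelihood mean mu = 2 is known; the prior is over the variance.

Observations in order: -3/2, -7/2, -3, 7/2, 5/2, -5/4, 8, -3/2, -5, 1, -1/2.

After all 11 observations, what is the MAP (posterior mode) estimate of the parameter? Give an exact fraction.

obs 1: x=-3/2 → posterior Inverse-Gamma(29/10, 129/8)
obs 2: x=-7/2 → posterior Inverse-Gamma(17/5, 125/4)
obs 3: x=-3 → posterior Inverse-Gamma(39/10, 175/4)
obs 4: x=7/2 → posterior Inverse-Gamma(22/5, 359/8)
obs 5: x=5/2 → posterior Inverse-Gamma(49/10, 45)
obs 6: x=-5/4 → posterior Inverse-Gamma(27/5, 1609/32)
obs 7: x=8 → posterior Inverse-Gamma(59/10, 2185/32)
obs 8: x=-3/2 → posterior Inverse-Gamma(32/5, 2381/32)
obs 9: x=-5 → posterior Inverse-Gamma(69/10, 3165/32)
obs 10: x=1 → posterior Inverse-Gamma(37/5, 3181/32)
obs 11: x=-1/2 → posterior Inverse-Gamma(79/10, 3281/32)

16405/1424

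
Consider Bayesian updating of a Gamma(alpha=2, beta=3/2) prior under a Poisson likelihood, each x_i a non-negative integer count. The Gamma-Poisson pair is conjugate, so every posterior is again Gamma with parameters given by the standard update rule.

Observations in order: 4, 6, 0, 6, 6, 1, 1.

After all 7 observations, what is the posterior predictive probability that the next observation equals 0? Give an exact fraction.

obs 1: x=4 → posterior Gamma(6, 5/2)
obs 2: x=6 → posterior Gamma(12, 7/2)
obs 3: x=0 → posterior Gamma(12, 9/2)
obs 4: x=6 → posterior Gamma(18, 11/2)
obs 5: x=6 → posterior Gamma(24, 13/2)
obs 6: x=1 → posterior Gamma(25, 15/2)
obs 7: x=1 → posterior Gamma(26, 17/2)

98100666009922840441972689847969/1768453418076865701195582595329481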